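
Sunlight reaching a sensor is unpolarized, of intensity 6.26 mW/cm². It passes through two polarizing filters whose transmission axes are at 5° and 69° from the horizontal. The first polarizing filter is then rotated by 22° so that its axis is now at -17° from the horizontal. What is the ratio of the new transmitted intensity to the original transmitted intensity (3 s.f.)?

Before rotation:
Unpolarized light through the first polarizer → I₁ = ½ I₀, now polarized at 5°.
I₂ = I₁ cos²(69° − 5°) = 0.5 I₀ · cos²(64°) = 0.09608 I₀.
After rotation:
Unpolarized light through the first polarizer → I₁ = ½ I₀, now polarized at -17°.
I₂ = I₁ cos²(69° + 17°) = 0.5 I₀ · cos²(86°) = 0.002433 I₀.
Ratio = 0.002433 / 0.09608 = 0.02532.

I_new/I_old ≈ 0.0253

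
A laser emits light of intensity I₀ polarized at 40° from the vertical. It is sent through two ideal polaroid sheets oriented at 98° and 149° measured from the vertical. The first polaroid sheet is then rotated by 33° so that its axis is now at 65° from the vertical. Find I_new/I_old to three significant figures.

I_new/I_old ≈ 0.0807

Before rotation:
I₁ = I₀ cos²(98° − 40°) = I₀ cos²(58°) = 0.2808 I₀.
I₂ = I₁ cos²(149° − 98°) = 0.2808 I₀ · cos²(51°) = 0.1112 I₀.
After rotation:
I₁ = I₀ cos²(65° − 40°) = I₀ cos²(25°) = 0.8214 I₀.
I₂ = I₁ cos²(149° − 65°) = 0.8214 I₀ · cos²(84°) = 0.008975 I₀.
Ratio = 0.008975 / 0.1112 = 0.0807.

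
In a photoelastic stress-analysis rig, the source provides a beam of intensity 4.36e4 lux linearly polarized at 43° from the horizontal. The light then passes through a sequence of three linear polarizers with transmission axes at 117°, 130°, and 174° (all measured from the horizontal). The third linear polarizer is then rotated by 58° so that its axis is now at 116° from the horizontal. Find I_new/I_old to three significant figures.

I_new/I_old ≈ 1.82

Before rotation:
By Malus's law, I₁ = I₀ cos²(117° − 43°) = I₀ cos²(74°) = 0.07598 I₀.
I₂ = I₁ cos²(130° − 117°) = 0.07598 I₀ · cos²(13°) = 0.07213 I₀.
I₃ = I₂ cos²(174° − 130°) = 0.07213 I₀ · cos²(44°) = 0.03732 I₀.
After rotation:
I₁ = I₀ cos²(117° − 43°) = I₀ cos²(74°) = 0.07598 I₀.
I₂ = I₁ cos²(130° − 117°) = 0.07598 I₀ · cos²(13°) = 0.07213 I₀.
I₃ = I₂ cos²(116° − 130°) = 0.07213 I₀ · cos²(14°) = 0.06791 I₀.
Ratio = 0.06791 / 0.03732 = 1.819.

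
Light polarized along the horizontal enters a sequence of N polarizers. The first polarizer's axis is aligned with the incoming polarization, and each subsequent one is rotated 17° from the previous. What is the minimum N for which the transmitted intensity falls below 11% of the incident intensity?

N = 26

First polarizer is aligned with the polarization: full transmission.
Each further stage multiplies by cos²(17°) = 0.9145.
After N polarizers: T = 0.9145^(N−1). Require T < 0.11 ⇒ N−1 > ln(0.11)/ln(0.9145) = 24.70, so N−1 ≥ 25 and N = 26.
Check: N=26 gives T = 0.1071 < 0.11; N=25 gives T = 0.1171.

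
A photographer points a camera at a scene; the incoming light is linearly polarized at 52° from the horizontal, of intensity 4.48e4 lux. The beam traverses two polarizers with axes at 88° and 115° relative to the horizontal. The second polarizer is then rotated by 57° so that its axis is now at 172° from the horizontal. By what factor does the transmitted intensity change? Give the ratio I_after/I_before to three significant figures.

Before rotation:
By Malus's law, I₁ = I₀ cos²(88° − 52°) = I₀ cos²(36°) = 0.6545 I₀.
I₂ = I₁ cos²(115° − 88°) = 0.6545 I₀ · cos²(27°) = 0.5196 I₀.
After rotation:
I₁ = I₀ cos²(88° − 52°) = I₀ cos²(36°) = 0.6545 I₀.
I₂ = I₁ cos²(172° − 88°) = 0.6545 I₀ · cos²(84°) = 0.007151 I₀.
Ratio = 0.007151 / 0.5196 = 0.01376.

I_new/I_old ≈ 0.0138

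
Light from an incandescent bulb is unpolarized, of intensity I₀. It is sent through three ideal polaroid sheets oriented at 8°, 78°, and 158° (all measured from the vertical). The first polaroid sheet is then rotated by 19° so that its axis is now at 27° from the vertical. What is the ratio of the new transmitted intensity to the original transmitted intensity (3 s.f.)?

Before rotation:
Unpolarized light through the first polarizer → I₁ = ½ I₀, now polarized at 8°.
I₂ = I₁ cos²(78° − 8°) = 0.5 I₀ · cos²(70°) = 0.05849 I₀.
I₃ = I₂ cos²(158° − 78°) = 0.05849 I₀ · cos²(80°) = 0.001764 I₀.
After rotation:
Unpolarized light through the first polarizer → I₁ = ½ I₀, now polarized at 27°.
I₂ = I₁ cos²(78° − 27°) = 0.5 I₀ · cos²(51°) = 0.198 I₀.
I₃ = I₂ cos²(158° − 78°) = 0.198 I₀ · cos²(80°) = 0.005971 I₀.
Ratio = 0.005971 / 0.001764 = 3.386.

I_new/I_old ≈ 3.39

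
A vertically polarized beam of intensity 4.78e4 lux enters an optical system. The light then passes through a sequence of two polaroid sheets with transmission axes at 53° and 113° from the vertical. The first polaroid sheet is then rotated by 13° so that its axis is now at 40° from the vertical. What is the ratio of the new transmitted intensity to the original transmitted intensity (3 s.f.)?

Before rotation:
By Malus's law, I₁ = I₀ cos²(53° − 0°) = I₀ cos²(53°) = 0.3622 I₀.
I₂ = I₁ cos²(113° − 53°) = 0.3622 I₀ · cos²(60°) = 0.09055 I₀.
After rotation:
I₁ = I₀ cos²(40° − 0°) = I₀ cos²(40°) = 0.5868 I₀.
I₂ = I₁ cos²(113° − 40°) = 0.5868 I₀ · cos²(73°) = 0.05016 I₀.
Ratio = 0.05016 / 0.09055 = 0.554.

I_new/I_old ≈ 0.554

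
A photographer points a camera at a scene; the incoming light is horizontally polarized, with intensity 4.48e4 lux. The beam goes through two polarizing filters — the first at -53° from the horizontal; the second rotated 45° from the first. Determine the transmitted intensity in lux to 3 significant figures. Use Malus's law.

I ≈ 8110 lux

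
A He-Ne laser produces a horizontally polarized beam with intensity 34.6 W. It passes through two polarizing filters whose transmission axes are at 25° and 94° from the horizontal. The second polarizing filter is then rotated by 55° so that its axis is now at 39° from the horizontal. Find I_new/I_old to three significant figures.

I_new/I_old ≈ 7.33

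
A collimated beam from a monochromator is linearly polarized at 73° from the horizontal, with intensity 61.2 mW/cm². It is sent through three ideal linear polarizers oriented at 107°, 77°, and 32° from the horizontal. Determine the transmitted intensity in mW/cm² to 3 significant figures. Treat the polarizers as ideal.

By Malus's law, I₁ = 61.2 mW/cm² · cos²(34°) = 42.06 mW/cm².
I₂ = I₁ · cos²(30°) = 42.06 · 0.75 = 31.55 mW/cm².
I₃ = I₂ · cos²(45°) = 31.55 · 0.5 = 15.77 mW/cm².

I ≈ 15.8 mW/cm²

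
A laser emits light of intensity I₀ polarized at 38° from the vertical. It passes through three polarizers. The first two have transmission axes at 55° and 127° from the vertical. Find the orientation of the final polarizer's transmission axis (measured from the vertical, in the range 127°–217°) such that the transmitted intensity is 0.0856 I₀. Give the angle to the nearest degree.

I₁ = I₀ cos²(55° − 38°) = I₀ cos²(17°) = 0.9145 I₀.
I₂ = I₁ cos²(127° − 55°) = 0.9145 I₀ · cos²(72°) = 0.08733 I₀.
Need I₃/I₀ = 0.0856, so cos²(θ − 127°) = 0.0856 / 0.08733 = 0.9802.
θ − 127° = arccos(√0.9802) = 8.1°, giving θ ≈ 127 + 8.1 = 135.1°.

θ ≈ 135°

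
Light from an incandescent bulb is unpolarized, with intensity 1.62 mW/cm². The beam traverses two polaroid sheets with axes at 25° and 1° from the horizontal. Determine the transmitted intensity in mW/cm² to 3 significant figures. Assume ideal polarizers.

I ≈ 0.676 mW/cm²

Unpolarized light through the first polarizer → I₁ = 1.62 mW/cm²/2 = 0.81 mW/cm², polarized at 25°.
I₂ = I₁ · cos²(24°) = 0.81 · 0.8346 = 0.676 mW/cm².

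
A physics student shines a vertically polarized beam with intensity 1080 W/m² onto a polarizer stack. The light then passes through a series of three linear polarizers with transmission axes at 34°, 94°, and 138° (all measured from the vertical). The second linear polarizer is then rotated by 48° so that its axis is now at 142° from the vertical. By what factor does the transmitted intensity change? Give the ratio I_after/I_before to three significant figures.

I_new/I_old ≈ 0.735

Before rotation:
I₁ = I₀ cos²(34° − 0°) = I₀ cos²(34°) = 0.6873 I₀.
I₂ = I₁ cos²(94° − 34°) = 0.6873 I₀ · cos²(60°) = 0.1718 I₀.
I₃ = I₂ cos²(138° − 94°) = 0.1718 I₀ · cos²(44°) = 0.08891 I₀.
After rotation:
I₁ = I₀ cos²(34° − 0°) = I₀ cos²(34°) = 0.6873 I₀.
Angle between axes 1 and 2: 72°. I₂ = 0.6873 I₀ · cos²(72°) = 0.06563 I₀.
I₃ = I₂ cos²(138° − 142°) = 0.06563 I₀ · cos²(4°) = 0.06531 I₀.
Ratio = 0.06531 / 0.08891 = 0.7346.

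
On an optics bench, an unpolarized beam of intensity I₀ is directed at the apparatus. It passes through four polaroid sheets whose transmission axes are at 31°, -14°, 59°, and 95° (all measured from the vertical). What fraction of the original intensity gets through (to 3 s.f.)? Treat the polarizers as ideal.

≈ 0.0140 I₀

Unpolarized light through the first polarizer → I₁ = ½ I₀, now polarized at 31°.
I₂ = I₁ cos²(-14° − 31°) = 0.5 I₀ · cos²(45°) = 0.25 I₀.
I₃ = I₂ cos²(59° + 14°) = 0.25 I₀ · cos²(73°) = 0.02137 I₀.
I₄ = I₃ cos²(95° − 59°) = 0.02137 I₀ · cos²(36°) = 0.01399 I₀.
Transmitted fraction = 0.01399.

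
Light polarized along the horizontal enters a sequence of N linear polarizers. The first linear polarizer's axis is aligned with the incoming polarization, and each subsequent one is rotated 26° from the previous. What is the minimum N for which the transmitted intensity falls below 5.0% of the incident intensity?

N = 16

First polarizer is aligned with the polarization: full transmission.
Each further stage multiplies by cos²(26°) = 0.8078.
After N polarizers: T = 0.8078^(N−1). Require T < 0.050 ⇒ N−1 > ln(0.050)/ln(0.8078) = 14.04, so N−1 ≥ 15 and N = 16.
Check: N=16 gives T = 0.04072 < 0.050; N=15 gives T = 0.05041.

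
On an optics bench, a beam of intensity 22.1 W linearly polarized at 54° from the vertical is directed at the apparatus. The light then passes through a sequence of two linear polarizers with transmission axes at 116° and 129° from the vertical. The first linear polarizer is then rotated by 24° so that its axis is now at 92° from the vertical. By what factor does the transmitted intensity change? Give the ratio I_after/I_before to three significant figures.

I_new/I_old ≈ 1.89

Before rotation:
By Malus's law, I₁ = I₀ cos²(116° − 54°) = I₀ cos²(62°) = 0.2204 I₀.
I₂ = I₁ cos²(129° − 116°) = 0.2204 I₀ · cos²(13°) = 0.2093 I₀.
After rotation:
I₁ = I₀ cos²(92° − 54°) = I₀ cos²(38°) = 0.621 I₀.
I₂ = I₁ cos²(129° − 92°) = 0.621 I₀ · cos²(37°) = 0.3961 I₀.
Ratio = 0.3961 / 0.2093 = 1.893.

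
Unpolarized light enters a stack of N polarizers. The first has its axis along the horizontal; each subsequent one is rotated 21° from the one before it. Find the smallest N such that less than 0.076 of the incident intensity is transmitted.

N = 15

First polarizer halves the unpolarized light: factor 1/2.
Each further stage multiplies by cos²(21°) = 0.8716.
After N polarizers: T = 0.5·0.8716^(N−1). Require T < 0.076 ⇒ N−1 > ln(0.076/0.5)/ln(0.8716) = 13.71, so N−1 ≥ 14 and N = 15.
Check: N=15 gives T = 0.07298 < 0.076; N=14 gives T = 0.08374.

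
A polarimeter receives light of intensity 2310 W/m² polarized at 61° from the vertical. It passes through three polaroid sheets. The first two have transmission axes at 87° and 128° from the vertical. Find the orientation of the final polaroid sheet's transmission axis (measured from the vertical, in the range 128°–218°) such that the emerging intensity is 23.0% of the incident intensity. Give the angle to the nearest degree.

By Malus's law, I₁ = I₀ cos²(87° − 61°) = I₀ cos²(26°) = 0.8078 I₀.
I₂ = I₁ cos²(128° − 87°) = 0.8078 I₀ · cos²(41°) = 0.4601 I₀.
Need I₃/I₀ = 0.23, so cos²(θ − 128°) = 0.23 / 0.4601 = 0.4999.
θ − 128° = arccos(√0.4999) = 45.0°, giving θ ≈ 128 + 45.0 = 173.0°.

θ ≈ 173°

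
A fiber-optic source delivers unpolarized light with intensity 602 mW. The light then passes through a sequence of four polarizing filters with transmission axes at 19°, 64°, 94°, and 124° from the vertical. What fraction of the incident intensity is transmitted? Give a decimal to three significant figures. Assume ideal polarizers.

Unpolarized light through the first polarizer → I₁ = 602 mW/2 = 301 mW, polarized at 19°.
I₂ = I₁ · cos²(45°) = 301 · 0.5 = 150.5 mW.
I₃ = I₂ · cos²(30°) = 150.5 · 0.75 = 112.9 mW.
I₄ = I₃ · cos²(30°) = 112.9 · 0.75 = 84.66 mW.
Transmitted fraction = 0.1406.

I/I₀ ≈ 0.141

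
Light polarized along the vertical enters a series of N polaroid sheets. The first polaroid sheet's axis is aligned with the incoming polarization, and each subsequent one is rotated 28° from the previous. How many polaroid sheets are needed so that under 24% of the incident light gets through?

First polarizer is aligned with the polarization: full transmission.
Each further stage multiplies by cos²(28°) = 0.7796.
After N polarizers: T = 0.7796^(N−1). Require T < 0.24 ⇒ N−1 > ln(0.24)/ln(0.7796) = 5.73, so N−1 ≥ 6 and N = 7.
Check: N=7 gives T = 0.2245 < 0.24; N=6 gives T = 0.288.

N = 7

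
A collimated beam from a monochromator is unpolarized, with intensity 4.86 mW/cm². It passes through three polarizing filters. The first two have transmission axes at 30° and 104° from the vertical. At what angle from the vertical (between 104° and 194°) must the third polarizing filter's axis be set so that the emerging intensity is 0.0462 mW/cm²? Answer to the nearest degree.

θ ≈ 164°

Unpolarized light through the first polarizer → I₁ = ½ I₀, now polarized at 30°.
I₂ = I₁ cos²(104° − 30°) = 0.5 I₀ · cos²(74°) = 0.03799 I₀.
Target fraction: 0.0462 / 4.86 mW/cm² = 0.009506 of I₀.
Need I₃/I₀ = 0.009506, so cos²(θ − 104°) = 0.009506 / 0.03799 = 0.2502.
θ − 104° = arccos(√0.2502) = 60.0°, giving θ ≈ 104 + 60.0 = 164.0°.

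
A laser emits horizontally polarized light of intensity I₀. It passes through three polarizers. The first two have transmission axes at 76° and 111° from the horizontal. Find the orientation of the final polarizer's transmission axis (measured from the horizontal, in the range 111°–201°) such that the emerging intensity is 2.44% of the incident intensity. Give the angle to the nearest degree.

By Malus's law, I₁ = I₀ cos²(76° − 0°) = I₀ cos²(76°) = 0.05853 I₀.
I₂ = I₁ cos²(111° − 76°) = 0.05853 I₀ · cos²(35°) = 0.03927 I₀.
Need I₃/I₀ = 0.0244, so cos²(θ − 111°) = 0.0244 / 0.03927 = 0.6213.
θ − 111° = arccos(√0.6213) = 38.0°, giving θ ≈ 111 + 38.0 = 149.0°.

θ ≈ 149°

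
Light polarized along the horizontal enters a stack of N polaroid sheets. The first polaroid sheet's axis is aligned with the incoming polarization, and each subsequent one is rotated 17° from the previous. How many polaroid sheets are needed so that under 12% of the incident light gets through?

N = 25

First polarizer is aligned with the polarization: full transmission.
Each further stage multiplies by cos²(17°) = 0.9145.
After N polarizers: T = 0.9145^(N−1). Require T < 0.12 ⇒ N−1 > ln(0.12)/ln(0.9145) = 23.73, so N−1 ≥ 24 and N = 25.
Check: N=25 gives T = 0.1171 < 0.12; N=24 gives T = 0.1281.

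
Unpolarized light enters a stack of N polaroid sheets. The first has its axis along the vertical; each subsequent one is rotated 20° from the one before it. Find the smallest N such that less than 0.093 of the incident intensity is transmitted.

First polarizer halves the unpolarized light: factor 1/2.
Each further stage multiplies by cos²(20°) = 0.883.
After N polarizers: T = 0.5·0.883^(N−1). Require T < 0.093 ⇒ N−1 > ln(0.093/0.5)/ln(0.883) = 13.52, so N−1 ≥ 14 and N = 15.
Check: N=15 gives T = 0.08761 < 0.093; N=14 gives T = 0.09922.

N = 15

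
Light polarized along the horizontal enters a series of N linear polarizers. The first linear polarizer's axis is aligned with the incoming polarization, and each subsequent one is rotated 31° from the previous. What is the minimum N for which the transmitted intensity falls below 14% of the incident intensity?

N = 8

First polarizer is aligned with the polarization: full transmission.
Each further stage multiplies by cos²(31°) = 0.7347.
After N polarizers: T = 0.7347^(N−1). Require T < 0.14 ⇒ N−1 > ln(0.14)/ln(0.7347) = 6.38, so N−1 ≥ 7 and N = 8.
Check: N=8 gives T = 0.1156 < 0.14; N=7 gives T = 0.1573.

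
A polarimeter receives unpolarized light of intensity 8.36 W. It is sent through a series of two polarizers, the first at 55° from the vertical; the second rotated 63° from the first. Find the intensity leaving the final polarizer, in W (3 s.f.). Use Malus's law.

I ≈ 0.862 W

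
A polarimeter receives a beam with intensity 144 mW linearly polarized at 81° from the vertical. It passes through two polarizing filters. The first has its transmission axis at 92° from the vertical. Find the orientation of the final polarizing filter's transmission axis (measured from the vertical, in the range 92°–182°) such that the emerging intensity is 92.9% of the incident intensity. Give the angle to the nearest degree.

θ ≈ 103°

By Malus's law, I₁ = I₀ cos²(92° − 81°) = I₀ cos²(11°) = 0.9636 I₀.
Need I₂/I₀ = 0.929, so cos²(θ − 92°) = 0.929 / 0.9636 = 0.9641.
θ − 92° = arccos(√0.9641) = 10.9°, giving θ ≈ 92 + 10.9 = 102.9°.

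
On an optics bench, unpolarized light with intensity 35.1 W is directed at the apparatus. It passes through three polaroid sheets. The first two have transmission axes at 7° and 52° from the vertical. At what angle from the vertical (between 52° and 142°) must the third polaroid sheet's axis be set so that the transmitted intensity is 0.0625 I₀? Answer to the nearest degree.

Unpolarized light through the first polarizer → I₁ = ½ I₀, now polarized at 7°.
I₂ = I₁ cos²(52° − 7°) = 0.5 I₀ · cos²(45°) = 0.25 I₀.
Need I₃/I₀ = 0.0625, so cos²(θ − 52°) = 0.0625 / 0.25 = 0.25.
θ − 52° = arccos(√0.25) = 60.0°, giving θ ≈ 52 + 60.0 = 112.0°.

θ ≈ 112°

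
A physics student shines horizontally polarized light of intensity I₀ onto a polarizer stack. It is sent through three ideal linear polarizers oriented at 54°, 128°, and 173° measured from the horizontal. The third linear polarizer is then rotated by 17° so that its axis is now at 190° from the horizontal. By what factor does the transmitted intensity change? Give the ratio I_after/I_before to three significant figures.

Before rotation:
By Malus's law, I₁ = I₀ cos²(54° − 0°) = I₀ cos²(54°) = 0.3455 I₀.
I₂ = I₁ cos²(128° − 54°) = 0.3455 I₀ · cos²(74°) = 0.02625 I₀.
I₃ = I₂ cos²(173° − 128°) = 0.02625 I₀ · cos²(45°) = 0.01312 I₀.
After rotation:
I₁ = I₀ cos²(54° − 0°) = I₀ cos²(54°) = 0.3455 I₀.
I₂ = I₁ cos²(128° − 54°) = 0.3455 I₀ · cos²(74°) = 0.02625 I₀.
I₃ = I₂ cos²(190° − 128°) = 0.02625 I₀ · cos²(62°) = 0.005785 I₀.
Ratio = 0.005785 / 0.01312 = 0.4408.

I_new/I_old ≈ 0.441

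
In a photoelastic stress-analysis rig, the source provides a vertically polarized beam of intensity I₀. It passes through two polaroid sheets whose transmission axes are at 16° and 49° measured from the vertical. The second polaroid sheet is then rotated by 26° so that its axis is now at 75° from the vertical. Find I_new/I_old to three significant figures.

I_new/I_old ≈ 0.377

Before rotation:
By Malus's law, I₁ = I₀ cos²(16° − 0°) = I₀ cos²(16°) = 0.924 I₀.
I₂ = I₁ cos²(49° − 16°) = 0.924 I₀ · cos²(33°) = 0.6499 I₀.
After rotation:
I₁ = I₀ cos²(16° − 0°) = I₀ cos²(16°) = 0.924 I₀.
I₂ = I₁ cos²(75° − 16°) = 0.924 I₀ · cos²(59°) = 0.2451 I₀.
Ratio = 0.2451 / 0.6499 = 0.3771.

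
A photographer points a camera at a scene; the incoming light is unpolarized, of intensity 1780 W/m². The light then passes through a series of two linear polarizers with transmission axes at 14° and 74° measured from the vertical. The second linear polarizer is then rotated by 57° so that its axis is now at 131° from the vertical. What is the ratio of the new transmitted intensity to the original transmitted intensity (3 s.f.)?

Before rotation:
Unpolarized light through the first polarizer → I₁ = ½ I₀, now polarized at 14°.
I₂ = I₁ cos²(74° − 14°) = 0.5 I₀ · cos²(60°) = 0.125 I₀.
After rotation:
Unpolarized light through the first polarizer → I₁ = ½ I₀, now polarized at 14°.
Angle between axes 1 and 2: 63°. I₂ = 0.5 I₀ · cos²(63°) = 0.1031 I₀.
Ratio = 0.1031 / 0.125 = 0.8244.

I_new/I_old ≈ 0.824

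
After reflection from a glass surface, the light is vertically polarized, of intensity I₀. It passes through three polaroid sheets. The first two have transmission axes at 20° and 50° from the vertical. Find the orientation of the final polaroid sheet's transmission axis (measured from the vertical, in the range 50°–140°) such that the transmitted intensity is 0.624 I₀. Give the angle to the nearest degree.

θ ≈ 64°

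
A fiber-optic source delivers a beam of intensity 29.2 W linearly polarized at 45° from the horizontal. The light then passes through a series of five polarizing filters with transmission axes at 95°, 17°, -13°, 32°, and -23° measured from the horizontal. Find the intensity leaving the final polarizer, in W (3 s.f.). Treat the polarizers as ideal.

I₁ = 29.2 W · cos²(50°) = 12.06 W.
I₂ = I₁ · cos²(78°) = 12.06 · 0.04323 = 0.5215 W.
I₃ = I₂ · cos²(30°) = 0.5215 · 0.75 = 0.3911 W.
I₄ = I₃ · cos²(45°) = 0.3911 · 0.5 = 0.1956 W.
I₅ = I₄ · cos²(55°) = 0.1956 · 0.329 = 0.06434 W.

I ≈ 0.0643 W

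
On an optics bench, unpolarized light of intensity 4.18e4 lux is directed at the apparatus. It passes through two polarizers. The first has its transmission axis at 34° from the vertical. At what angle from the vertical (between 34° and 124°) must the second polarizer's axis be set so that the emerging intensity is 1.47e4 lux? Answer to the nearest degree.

Unpolarized light through the first polarizer → I₁ = ½ I₀, now polarized at 34°.
Target fraction: 1.47e4 / 4.18e4 lux = 0.3517 of I₀.
Need I₂/I₀ = 0.3517, so cos²(θ − 34°) = 0.3517 / 0.5 = 0.7033.
θ − 34° = arccos(√0.7033) = 33.0°, giving θ ≈ 34 + 33.0 = 67.0°.

θ ≈ 67°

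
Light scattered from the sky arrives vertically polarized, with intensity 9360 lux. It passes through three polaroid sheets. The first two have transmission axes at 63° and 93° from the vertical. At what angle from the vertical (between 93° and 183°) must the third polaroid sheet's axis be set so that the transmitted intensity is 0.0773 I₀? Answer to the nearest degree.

I₁ = I₀ cos²(63° − 0°) = I₀ cos²(63°) = 0.2061 I₀.
I₂ = I₁ cos²(93° − 63°) = 0.2061 I₀ · cos²(30°) = 0.1546 I₀.
Need I₃/I₀ = 0.0773, so cos²(θ − 93°) = 0.0773 / 0.1546 = 0.5001.
θ − 93° = arccos(√0.5001) = 45.0°, giving θ ≈ 93 + 45.0 = 138.0°.

θ ≈ 138°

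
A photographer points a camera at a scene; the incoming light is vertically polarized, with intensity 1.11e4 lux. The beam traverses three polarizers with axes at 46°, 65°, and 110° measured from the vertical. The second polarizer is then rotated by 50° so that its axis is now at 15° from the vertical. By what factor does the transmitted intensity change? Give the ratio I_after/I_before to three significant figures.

Before rotation:
I₁ = I₀ cos²(46° − 0°) = I₀ cos²(46°) = 0.4826 I₀.
I₂ = I₁ cos²(65° − 46°) = 0.4826 I₀ · cos²(19°) = 0.4314 I₀.
I₃ = I₂ cos²(110° − 65°) = 0.4314 I₀ · cos²(45°) = 0.2157 I₀.
After rotation:
I₁ = I₀ cos²(46° − 0°) = I₀ cos²(46°) = 0.4826 I₀.
I₂ = I₁ cos²(15° − 46°) = 0.4826 I₀ · cos²(31°) = 0.3545 I₀.
Angle between axes 2 and 3: 85°. I₃ = 0.3545 I₀ · cos²(85°) = 0.002693 I₀.
Ratio = 0.002693 / 0.2157 = 0.01249.

I_new/I_old ≈ 0.0125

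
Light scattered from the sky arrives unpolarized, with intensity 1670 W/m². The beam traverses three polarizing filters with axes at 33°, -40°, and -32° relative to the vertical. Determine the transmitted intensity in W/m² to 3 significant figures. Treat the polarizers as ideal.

Unpolarized light through the first polarizer → I₁ = 1670 W/m²/2 = 835 W/m², polarized at 33°.
I₂ = I₁ · cos²(73°) = 835 · 0.08548 = 71.38 W/m².
I₃ = I₂ · cos²(8°) = 71.38 · 0.9806 = 69.99 W/m².

I ≈ 70.0 W/m²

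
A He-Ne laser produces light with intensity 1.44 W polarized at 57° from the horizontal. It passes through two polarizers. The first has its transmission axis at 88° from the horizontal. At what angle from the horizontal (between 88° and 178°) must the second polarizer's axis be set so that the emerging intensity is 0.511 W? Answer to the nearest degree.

I₁ = I₀ cos²(88° − 57°) = I₀ cos²(31°) = 0.7347 I₀.
Target fraction: 0.511 / 1.44 W = 0.3549 of I₀.
Need I₂/I₀ = 0.3549, so cos²(θ − 88°) = 0.3549 / 0.7347 = 0.483.
θ − 88° = arccos(√0.483) = 46.0°, giving θ ≈ 88 + 46.0 = 134.0°.

θ ≈ 134°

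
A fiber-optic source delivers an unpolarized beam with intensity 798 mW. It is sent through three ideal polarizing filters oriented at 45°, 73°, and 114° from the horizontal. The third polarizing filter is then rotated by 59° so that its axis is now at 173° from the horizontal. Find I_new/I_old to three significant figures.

Before rotation:
Unpolarized light through the first polarizer → I₁ = ½ I₀, now polarized at 45°.
I₂ = I₁ cos²(73° − 45°) = 0.5 I₀ · cos²(28°) = 0.3898 I₀.
I₃ = I₂ cos²(114° − 73°) = 0.3898 I₀ · cos²(41°) = 0.222 I₀.
After rotation:
Unpolarized light through the first polarizer → I₁ = ½ I₀, now polarized at 45°.
I₂ = I₁ cos²(73° − 45°) = 0.5 I₀ · cos²(28°) = 0.3898 I₀.
Angle between axes 2 and 3: 80°. I₃ = 0.3898 I₀ · cos²(80°) = 0.01175 I₀.
Ratio = 0.01175 / 0.222 = 0.05294.

I_new/I_old ≈ 0.0529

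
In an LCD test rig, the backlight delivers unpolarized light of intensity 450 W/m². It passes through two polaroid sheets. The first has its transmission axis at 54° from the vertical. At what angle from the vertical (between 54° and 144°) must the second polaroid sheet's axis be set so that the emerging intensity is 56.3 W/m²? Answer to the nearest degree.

θ ≈ 114°

Unpolarized light through the first polarizer → I₁ = ½ I₀, now polarized at 54°.
Target fraction: 56.3 / 450 W/m² = 0.1251 of I₀.
Need I₂/I₀ = 0.1251, so cos²(θ − 54°) = 0.1251 / 0.5 = 0.2502.
θ − 54° = arccos(√0.2502) = 60.0°, giving θ ≈ 54 + 60.0 = 114.0°.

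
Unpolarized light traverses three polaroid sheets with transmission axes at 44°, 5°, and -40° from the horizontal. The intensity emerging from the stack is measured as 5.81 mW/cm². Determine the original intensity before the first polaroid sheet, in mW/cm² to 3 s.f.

Unpolarized light through the first polarizer → I₁ = ½ I₀, now polarized at 44°.
I₂ = I₁ cos²(5° − 44°) = 0.5 I₀ · cos²(39°) = 0.302 I₀.
I₃ = I₂ cos²(-40° − 5°) = 0.302 I₀ · cos²(45°) = 0.151 I₀.
So 5.81 mW/cm² = 0.151 I₀, giving I₀ = 5.81/0.151 = 38.48 mW/cm².

I₀ ≈ 38.5 mW/cm²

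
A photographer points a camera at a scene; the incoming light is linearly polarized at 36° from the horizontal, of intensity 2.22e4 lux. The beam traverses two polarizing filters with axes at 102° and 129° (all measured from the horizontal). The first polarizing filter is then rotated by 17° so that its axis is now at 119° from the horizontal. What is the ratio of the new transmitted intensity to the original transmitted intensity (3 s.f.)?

I_new/I_old ≈ 0.110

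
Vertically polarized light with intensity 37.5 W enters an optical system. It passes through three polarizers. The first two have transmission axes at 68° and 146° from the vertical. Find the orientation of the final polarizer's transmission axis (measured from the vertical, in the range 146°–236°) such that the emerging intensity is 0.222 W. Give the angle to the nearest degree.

By Malus's law, I₁ = I₀ cos²(68° − 0°) = I₀ cos²(68°) = 0.1403 I₀.
I₂ = I₁ cos²(146° − 68°) = 0.1403 I₀ · cos²(78°) = 0.006066 I₀.
Target fraction: 0.222 / 37.5 W = 0.00592 of I₀.
Need I₃/I₀ = 0.00592, so cos²(θ − 146°) = 0.00592 / 0.006066 = 0.9759.
θ − 146° = arccos(√0.9759) = 8.9°, giving θ ≈ 146 + 8.9 = 154.9°.

θ ≈ 155°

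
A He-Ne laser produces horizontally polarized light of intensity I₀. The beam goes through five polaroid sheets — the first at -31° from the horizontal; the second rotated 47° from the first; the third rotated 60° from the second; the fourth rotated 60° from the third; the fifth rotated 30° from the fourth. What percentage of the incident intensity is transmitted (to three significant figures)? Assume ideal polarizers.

≈ 1.60%

I₁ = I₀ cos²(-31° − 0°) = I₀ cos²(31°) = 0.7347 I₀.
I₂ = I₁ cos²(47°) = 0.7347 · 0.4651 I₀ = 0.3417 I₀.
I₃ = I₂ cos²(60°) = 0.3417 · 0.25 I₀ = 0.08544 I₀.
I₄ = I₃ cos²(60°) = 0.08544 · 0.25 I₀ = 0.02136 I₀.
I₅ = I₄ cos²(30°) = 0.02136 · 0.75 I₀ = 0.01602 I₀.
That is 1.602% of the incident intensity.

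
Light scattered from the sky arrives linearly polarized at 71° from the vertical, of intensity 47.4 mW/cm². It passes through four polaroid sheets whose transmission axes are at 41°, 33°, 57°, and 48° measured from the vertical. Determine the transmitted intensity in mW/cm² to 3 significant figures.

I ≈ 28.4 mW/cm²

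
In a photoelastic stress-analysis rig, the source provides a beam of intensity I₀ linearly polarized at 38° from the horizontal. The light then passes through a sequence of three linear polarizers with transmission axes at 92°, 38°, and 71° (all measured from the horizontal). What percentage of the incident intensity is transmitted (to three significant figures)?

I₁ = I₀ cos²(92° − 38°) = I₀ cos²(54°) = 0.3455 I₀.
I₂ = I₁ cos²(38° − 92°) = 0.3455 I₀ · cos²(54°) = 0.1194 I₀.
I₃ = I₂ cos²(71° − 38°) = 0.1194 I₀ · cos²(33°) = 0.08396 I₀.
That is 8.396% of the incident intensity.

≈ 8.40%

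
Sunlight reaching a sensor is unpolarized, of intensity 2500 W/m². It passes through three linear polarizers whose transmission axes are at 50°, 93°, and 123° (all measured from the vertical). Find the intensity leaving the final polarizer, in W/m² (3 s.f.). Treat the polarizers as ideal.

I ≈ 501 W/m²

Unpolarized light through the first polarizer → I₁ = 2500 W/m²/2 = 1250 W/m², polarized at 50°.
I₂ = I₁ · cos²(43°) = 1250 · 0.5349 = 668.6 W/m².
I₃ = I₂ · cos²(30°) = 668.6 · 0.75 = 501.4 W/m².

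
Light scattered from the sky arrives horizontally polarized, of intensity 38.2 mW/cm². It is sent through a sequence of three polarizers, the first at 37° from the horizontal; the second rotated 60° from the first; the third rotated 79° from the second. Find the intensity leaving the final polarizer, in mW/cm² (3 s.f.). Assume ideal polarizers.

I ≈ 0.222 mW/cm²

I₁ = 38.2 mW/cm² · cos²(37°) = 24.36 mW/cm².
I₂ = I₁ · cos²(60°) = 24.36 · 0.25 = 6.091 mW/cm².
I₃ = I₂ · cos²(79°) = 6.091 · 0.03641 = 0.2218 mW/cm².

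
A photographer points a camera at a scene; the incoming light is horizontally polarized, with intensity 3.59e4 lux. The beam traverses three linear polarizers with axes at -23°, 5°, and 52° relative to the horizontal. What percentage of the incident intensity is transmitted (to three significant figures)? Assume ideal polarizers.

≈ 30.7%

I₁ = 3.59e4 lux · cos²(23°) = 3.042e+04 lux.
I₂ = I₁ · cos²(28°) = 3.042e+04 · 0.7796 = 2.371e+04 lux.
I₃ = I₂ · cos²(47°) = 2.371e+04 · 0.4651 = 1.103e+04 lux.
That is 30.72% of the incident intensity.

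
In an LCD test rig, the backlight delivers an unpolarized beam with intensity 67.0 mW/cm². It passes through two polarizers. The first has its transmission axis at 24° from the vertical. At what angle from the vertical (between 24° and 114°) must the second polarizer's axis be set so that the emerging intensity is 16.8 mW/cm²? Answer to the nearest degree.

Unpolarized light through the first polarizer → I₁ = ½ I₀, now polarized at 24°.
Target fraction: 16.8 / 67.0 mW/cm² = 0.2507 of I₀.
Need I₂/I₀ = 0.2507, so cos²(θ − 24°) = 0.2507 / 0.5 = 0.5015.
θ − 24° = arccos(√0.5015) = 44.9°, giving θ ≈ 24 + 44.9 = 68.9°.

θ ≈ 69°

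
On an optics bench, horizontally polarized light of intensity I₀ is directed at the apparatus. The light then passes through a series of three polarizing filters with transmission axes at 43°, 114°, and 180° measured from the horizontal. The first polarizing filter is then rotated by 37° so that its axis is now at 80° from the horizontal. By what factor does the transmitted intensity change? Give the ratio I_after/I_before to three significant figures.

I_new/I_old ≈ 0.366

Before rotation:
I₁ = I₀ cos²(43° − 0°) = I₀ cos²(43°) = 0.5349 I₀.
I₂ = I₁ cos²(114° − 43°) = 0.5349 I₀ · cos²(71°) = 0.05669 I₀.
I₃ = I₂ cos²(180° − 114°) = 0.05669 I₀ · cos²(66°) = 0.009379 I₀.
After rotation:
I₁ = I₀ cos²(80° − 0°) = I₀ cos²(80°) = 0.03015 I₀.
I₂ = I₁ cos²(114° − 80°) = 0.03015 I₀ · cos²(34°) = 0.02072 I₀.
I₃ = I₂ cos²(180° − 114°) = 0.02072 I₀ · cos²(66°) = 0.003429 I₀.
Ratio = 0.003429 / 0.009379 = 0.3656.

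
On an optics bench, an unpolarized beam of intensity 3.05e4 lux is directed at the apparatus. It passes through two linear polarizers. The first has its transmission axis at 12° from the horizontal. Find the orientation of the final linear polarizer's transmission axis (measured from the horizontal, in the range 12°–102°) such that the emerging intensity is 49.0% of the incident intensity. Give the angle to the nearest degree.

θ ≈ 20°

Unpolarized light through the first polarizer → I₁ = ½ I₀, now polarized at 12°.
Need I₂/I₀ = 0.49, so cos²(θ − 12°) = 0.49 / 0.5 = 0.98.
θ − 12° = arccos(√0.98) = 8.1°, giving θ ≈ 12 + 8.1 = 20.1°.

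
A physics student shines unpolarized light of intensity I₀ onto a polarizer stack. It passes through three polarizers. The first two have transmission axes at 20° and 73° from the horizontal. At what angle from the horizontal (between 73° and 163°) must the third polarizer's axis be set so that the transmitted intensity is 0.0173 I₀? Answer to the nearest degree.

θ ≈ 145°

Unpolarized light through the first polarizer → I₁ = ½ I₀, now polarized at 20°.
I₂ = I₁ cos²(73° − 20°) = 0.5 I₀ · cos²(53°) = 0.1811 I₀.
Need I₃/I₀ = 0.0173, so cos²(θ − 73°) = 0.0173 / 0.1811 = 0.09553.
θ − 73° = arccos(√0.09553) = 72.0°, giving θ ≈ 73 + 72.0 = 145.0°.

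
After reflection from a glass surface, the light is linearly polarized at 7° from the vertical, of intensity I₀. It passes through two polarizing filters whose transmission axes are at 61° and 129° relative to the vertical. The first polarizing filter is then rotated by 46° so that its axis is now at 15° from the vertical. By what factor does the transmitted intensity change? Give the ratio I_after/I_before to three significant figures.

I_new/I_old ≈ 3.35

Before rotation:
I₁ = I₀ cos²(61° − 7°) = I₀ cos²(54°) = 0.3455 I₀.
I₂ = I₁ cos²(129° − 61°) = 0.3455 I₀ · cos²(68°) = 0.04848 I₀.
After rotation:
I₁ = I₀ cos²(15° − 7°) = I₀ cos²(8°) = 0.9806 I₀.
Angle between axes 1 and 2: 66°. I₂ = 0.9806 I₀ · cos²(66°) = 0.1622 I₀.
Ratio = 0.1622 / 0.04848 = 3.346.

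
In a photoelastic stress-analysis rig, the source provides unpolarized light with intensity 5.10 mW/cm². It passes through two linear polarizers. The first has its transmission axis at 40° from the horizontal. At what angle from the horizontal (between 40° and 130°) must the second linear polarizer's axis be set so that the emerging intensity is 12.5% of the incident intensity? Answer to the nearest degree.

Unpolarized light through the first polarizer → I₁ = ½ I₀, now polarized at 40°.
Need I₂/I₀ = 0.125, so cos²(θ − 40°) = 0.125 / 0.5 = 0.25.
θ − 40° = arccos(√0.25) = 60.0°, giving θ ≈ 40 + 60.0 = 100.0°.

θ ≈ 100°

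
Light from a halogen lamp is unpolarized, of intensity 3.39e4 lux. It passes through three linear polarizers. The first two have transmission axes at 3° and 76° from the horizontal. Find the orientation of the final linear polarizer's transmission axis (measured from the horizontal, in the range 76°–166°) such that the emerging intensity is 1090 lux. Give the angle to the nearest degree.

Unpolarized light through the first polarizer → I₁ = ½ I₀, now polarized at 3°.
I₂ = I₁ cos²(76° − 3°) = 0.5 I₀ · cos²(73°) = 0.04274 I₀.
Target fraction: 1090 / 3.39e4 lux = 0.03215 of I₀.
Need I₃/I₀ = 0.03215, so cos²(θ − 76°) = 0.03215 / 0.04274 = 0.7523.
θ − 76° = arccos(√0.7523) = 29.8°, giving θ ≈ 76 + 29.8 = 105.8°.

θ ≈ 106°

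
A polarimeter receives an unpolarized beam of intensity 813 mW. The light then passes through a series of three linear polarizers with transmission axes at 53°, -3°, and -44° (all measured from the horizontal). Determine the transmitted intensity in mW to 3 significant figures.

I ≈ 72.4 mW

Unpolarized light through the first polarizer → I₁ = 813 mW/2 = 406.5 mW, polarized at 53°.
I₂ = I₁ · cos²(56°) = 406.5 · 0.3127 = 127.1 mW.
I₃ = I₂ · cos²(41°) = 127.1 · 0.5696 = 72.4 mW.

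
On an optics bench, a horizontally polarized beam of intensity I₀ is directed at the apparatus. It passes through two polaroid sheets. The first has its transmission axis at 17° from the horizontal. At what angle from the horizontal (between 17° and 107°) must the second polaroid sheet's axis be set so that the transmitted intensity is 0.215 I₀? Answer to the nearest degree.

θ ≈ 78°

I₁ = I₀ cos²(17° − 0°) = I₀ cos²(17°) = 0.9145 I₀.
Need I₂/I₀ = 0.215, so cos²(θ − 17°) = 0.215 / 0.9145 = 0.2351.
θ − 17° = arccos(√0.2351) = 61.0°, giving θ ≈ 17 + 61.0 = 78.0°.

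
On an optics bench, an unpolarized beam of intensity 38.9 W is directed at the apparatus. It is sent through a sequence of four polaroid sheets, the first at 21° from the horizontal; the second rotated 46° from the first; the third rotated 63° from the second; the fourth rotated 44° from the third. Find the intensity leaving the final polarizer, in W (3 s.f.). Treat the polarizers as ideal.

I ≈ 1.00 W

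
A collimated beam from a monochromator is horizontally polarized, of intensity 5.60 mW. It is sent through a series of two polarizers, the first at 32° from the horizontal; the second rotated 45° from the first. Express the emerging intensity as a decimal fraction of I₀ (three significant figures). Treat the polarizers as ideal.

By Malus's law, I₁ = 5.60 mW · cos²(32°) = 4.027 mW.
I₂ = I₁ · cos²(45°) = 4.027 · 0.5 = 2.014 mW.
Transmitted fraction = 0.3596.

I/I₀ ≈ 0.360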